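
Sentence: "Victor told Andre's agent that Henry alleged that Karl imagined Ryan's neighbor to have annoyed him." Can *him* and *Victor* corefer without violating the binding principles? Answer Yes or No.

*Victor* is an R-expression; Principle C requires it to be free (not bound by any c-commanding expression).
— him: object of the clause headed by 'annoyed'; the pronoun does not c-command the R-expression — coreference allowed.

Yes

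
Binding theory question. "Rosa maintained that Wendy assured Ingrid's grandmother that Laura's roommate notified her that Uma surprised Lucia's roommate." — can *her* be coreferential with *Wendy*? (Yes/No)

Yes

*her* is a pronoun; Principle B requires it to be free in its binding domain — the clause headed by 'notified'.
— Wendy: subject of the clause headed by 'assured'; c-commands the pronoun but lies outside its binding domain — allowed.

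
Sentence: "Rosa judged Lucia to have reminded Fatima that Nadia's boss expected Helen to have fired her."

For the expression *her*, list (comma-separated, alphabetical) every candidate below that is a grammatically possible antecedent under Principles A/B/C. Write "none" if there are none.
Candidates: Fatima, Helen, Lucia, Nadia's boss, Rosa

*her* is a pronoun; Principle B requires it to be free in its binding domain — the clause headed by 'fired'.
— Fatima: object of the clause headed by 'reminded'; c-commands the pronoun but lies outside its binding domain — allowed.
— Helen: subject of the clause headed by 'fired'; c-commands the pronoun within its binding domain — blocked (Principle B).
— Lucia: subject of the clause headed by 'reminded'; c-commands the pronoun but lies outside its binding domain — allowed.
— Nadia's boss: subject of the clause headed by 'expected'; c-commands the pronoun but lies outside its binding domain — allowed.
— Rosa: subject of the matrix clause; c-commands the pronoun but lies outside its binding domain — allowed.

Fatima, Lucia, Nadia's boss, Rosa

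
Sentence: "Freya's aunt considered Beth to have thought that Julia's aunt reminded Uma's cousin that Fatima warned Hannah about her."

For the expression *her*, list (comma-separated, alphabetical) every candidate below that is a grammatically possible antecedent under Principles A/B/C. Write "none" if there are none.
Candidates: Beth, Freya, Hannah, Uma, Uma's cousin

Beth, Freya, Uma, Uma's cousin

*her* is a pronoun; Principle B requires it to be free in its binding domain — the clause headed by 'warned'.
— Beth: subject of the clause headed by 'thought'; c-commands the pronoun but lies outside its binding domain — allowed.
— Freya: possessor inside the subject DP of the matrix clause; does not c-command the pronoun — Principle B does not apply; allowed.
— Hannah: object of the clause headed by 'warned'; c-commands the pronoun within its binding domain — blocked (Principle B).
— Uma: possessor inside the object DP of the clause headed by 'reminded'; does not c-command the pronoun — Principle B does not apply; allowed.
— Uma's cousin: object of the clause headed by 'reminded'; c-commands the pronoun but lies outside its binding domain — allowed.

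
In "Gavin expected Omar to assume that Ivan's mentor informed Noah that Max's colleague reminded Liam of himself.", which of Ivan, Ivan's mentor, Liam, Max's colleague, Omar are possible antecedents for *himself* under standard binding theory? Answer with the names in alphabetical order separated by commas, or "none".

Liam, Max's colleague

*himself* is a reflexive; Principle A requires it to be bound within its binding domain — the clause headed by 'reminded'.
— Ivan: possessor inside the subject DP of the clause headed by 'informed'; does not c-command the reflexive — cannot bind it (Principle A).
— Ivan's mentor: subject of the clause headed by 'informed'; c-commands the reflexive but lies outside its binding domain — cannot bind it (Principle A).
— Liam: object of the clause headed by 'reminded'; c-commands the reflexive within its binding domain — allowed (Principle A).
— Max's colleague: subject of the clause headed by 'reminded'; c-commands the reflexive within its binding domain — allowed (Principle A).
— Omar: subject of the clause headed by 'assume'; c-commands the reflexive but lies outside its binding domain — cannot bind it (Principle A).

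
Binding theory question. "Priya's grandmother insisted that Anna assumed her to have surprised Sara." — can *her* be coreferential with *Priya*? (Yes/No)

Yes

*her* is a pronoun; Principle B requires it to be free in its binding domain — the clause headed by 'assumed'.
— Priya: possessor inside the subject DP of the matrix clause; does not c-command the pronoun — Principle B does not apply; allowed.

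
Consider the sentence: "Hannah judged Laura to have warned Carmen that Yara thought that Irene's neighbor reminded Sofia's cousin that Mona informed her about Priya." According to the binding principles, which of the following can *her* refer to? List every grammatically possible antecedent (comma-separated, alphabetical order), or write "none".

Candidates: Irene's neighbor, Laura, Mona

Irene's neighbor, Laura

*her* is a pronoun; Principle B requires it to be free in its binding domain — the clause headed by 'informed'.
— Irene's neighbor: subject of the clause headed by 'reminded'; c-commands the pronoun but lies outside its binding domain — allowed.
— Laura: subject of the clause headed by 'warned'; c-commands the pronoun but lies outside its binding domain — allowed.
— Mona: subject of the clause headed by 'informed'; c-commands the pronoun within its binding domain — blocked (Principle B).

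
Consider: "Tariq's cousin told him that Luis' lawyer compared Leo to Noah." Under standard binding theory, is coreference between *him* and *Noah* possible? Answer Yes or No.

*Noah* is an R-expression; Principle C requires it to be free (not bound by any c-commanding expression).
— him: object of the matrix clause; the pronoun c-commands the R-expression — coreference blocked (Principle C).

No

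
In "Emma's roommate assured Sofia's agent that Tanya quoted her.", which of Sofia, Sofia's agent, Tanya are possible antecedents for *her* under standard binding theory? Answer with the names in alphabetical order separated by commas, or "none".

Sofia, Sofia's agent

*her* is a pronoun; Principle B requires it to be free in its binding domain — the clause headed by 'quoted'.
— Sofia: possessor inside the object DP of the matrix clause; does not c-command the pronoun — Principle B does not apply; allowed.
— Sofia's agent: object of the matrix clause; c-commands the pronoun but lies outside its binding domain — allowed.
— Tanya: subject of the clause headed by 'quoted'; c-commands the pronoun within its binding domain — blocked (Principle B).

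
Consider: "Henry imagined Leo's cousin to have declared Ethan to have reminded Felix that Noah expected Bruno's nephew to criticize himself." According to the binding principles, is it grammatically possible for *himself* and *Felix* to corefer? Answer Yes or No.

*himself* is a reflexive; Principle A requires it to be bound within its binding domain — the clause headed by 'criticize'.
— Felix: object of the clause headed by 'reminded'; c-commands the reflexive but lies outside its binding domain — cannot bind it (Principle A).

No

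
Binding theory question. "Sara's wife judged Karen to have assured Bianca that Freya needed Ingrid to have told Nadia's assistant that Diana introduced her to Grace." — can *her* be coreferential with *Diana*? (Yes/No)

*her* is a pronoun; Principle B requires it to be free in its binding domain — the clause headed by 'introduced'.
— Diana: subject of the clause headed by 'introduced'; c-commands the pronoun within its binding domain — blocked (Principle B).

No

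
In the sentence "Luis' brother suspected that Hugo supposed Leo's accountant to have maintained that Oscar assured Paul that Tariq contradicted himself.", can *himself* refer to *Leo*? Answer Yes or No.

No

*himself* is a reflexive; Principle A requires it to be bound within its binding domain — the clause headed by 'contradicted'.
— Leo: possessor inside the subject DP of the clause headed by 'maintained'; does not c-command the reflexive — cannot bind it (Principle A).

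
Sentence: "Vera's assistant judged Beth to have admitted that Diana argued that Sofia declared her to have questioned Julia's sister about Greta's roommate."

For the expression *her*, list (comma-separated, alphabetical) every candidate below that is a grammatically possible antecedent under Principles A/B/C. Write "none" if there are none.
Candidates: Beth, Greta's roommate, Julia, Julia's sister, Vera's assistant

Beth, Vera's assistant

*her* is a pronoun; Principle B requires it to be free in its binding domain — the clause headed by 'declared'.
— Beth: subject of the clause headed by 'admitted'; c-commands the pronoun but lies outside its binding domain — allowed.
— Greta's roommate: second object of the clause headed by 'questioned'; is c-commanded by the pronoun; coreference would bind this R-expression — blocked (Principle C).
— Julia: possessor inside the object DP of the clause headed by 'questioned'; is c-commanded by the pronoun; coreference would bind this R-expression — blocked (Principle C).
— Julia's sister: object of the clause headed by 'questioned'; is c-commanded by the pronoun; coreference would bind this R-expression — blocked (Principle C).
— Vera's assistant: subject of the matrix clause; c-commands the pronoun but lies outside its binding domain — allowed.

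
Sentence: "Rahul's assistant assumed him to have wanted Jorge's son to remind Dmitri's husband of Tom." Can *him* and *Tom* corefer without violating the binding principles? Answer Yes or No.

No

*Tom* is an R-expression; Principle C requires it to be free (not bound by any c-commanding expression).
— him: subject of the clause headed by 'wanted'; the pronoun c-commands the R-expression — coreference blocked (Principle C).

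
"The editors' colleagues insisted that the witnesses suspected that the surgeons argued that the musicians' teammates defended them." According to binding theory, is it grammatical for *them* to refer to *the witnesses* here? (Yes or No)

*the witnesses* is an R-expression; Principle C requires it to be free (not bound by any c-commanding expression).
— them: object of the clause headed by 'defended'; the pronoun does not c-command the R-expression — coreference allowed.

Yes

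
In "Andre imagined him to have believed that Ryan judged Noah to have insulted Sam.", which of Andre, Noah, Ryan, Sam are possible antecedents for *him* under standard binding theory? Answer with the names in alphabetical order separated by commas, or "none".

*him* is a pronoun; Principle B requires it to be free in its binding domain — the matrix clause.
— Andre: subject of the matrix clause; c-commands the pronoun within its binding domain — blocked (Principle B).
— Noah: subject of the clause headed by 'insulted'; is c-commanded by the pronoun; coreference would bind this R-expression — blocked (Principle C).
— Ryan: subject of the clause headed by 'judged'; is c-commanded by the pronoun; coreference would bind this R-expression — blocked (Principle C).
— Sam: object of the clause headed by 'insulted'; is c-commanded by the pronoun; coreference would bind this R-expression — blocked (Principle C).

none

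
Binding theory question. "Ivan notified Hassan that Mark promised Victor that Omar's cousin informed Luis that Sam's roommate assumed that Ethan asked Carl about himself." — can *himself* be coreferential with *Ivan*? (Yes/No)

*himself* is a reflexive; Principle A requires it to be bound within its binding domain — the clause headed by 'asked'.
— Ivan: subject of the matrix clause; c-commands the reflexive but lies outside its binding domain — cannot bind it (Principle A).

No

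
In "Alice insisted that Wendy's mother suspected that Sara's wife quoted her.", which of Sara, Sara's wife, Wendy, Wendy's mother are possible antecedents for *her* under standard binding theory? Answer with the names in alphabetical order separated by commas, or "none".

*her* is a pronoun; Principle B requires it to be free in its binding domain — the clause headed by 'quoted'.
— Sara: possessor inside the subject DP of the clause headed by 'quoted'; does not c-command the pronoun — Principle B does not apply; allowed.
— Sara's wife: subject of the clause headed by 'quoted'; c-commands the pronoun within its binding domain — blocked (Principle B).
— Wendy: possessor inside the subject DP of the clause headed by 'suspected'; does not c-command the pronoun — Principle B does not apply; allowed.
— Wendy's mother: subject of the clause headed by 'suspected'; c-commands the pronoun but lies outside its binding domain — allowed.

Sara, Wendy, Wendy's mother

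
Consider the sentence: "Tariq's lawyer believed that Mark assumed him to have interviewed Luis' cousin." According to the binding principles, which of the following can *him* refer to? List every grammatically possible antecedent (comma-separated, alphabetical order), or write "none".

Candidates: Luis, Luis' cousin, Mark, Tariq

*him* is a pronoun; Principle B requires it to be free in its binding domain — the clause headed by 'assumed'.
— Luis: possessor inside the object DP of the clause headed by 'interviewed'; is c-commanded by the pronoun; coreference would bind this R-expression — blocked (Principle C).
— Luis' cousin: object of the clause headed by 'interviewed'; is c-commanded by the pronoun; coreference would bind this R-expression — blocked (Principle C).
— Mark: subject of the clause headed by 'assumed'; c-commands the pronoun within its binding domain — blocked (Principle B).
— Tariq: possessor inside the subject DP of the matrix clause; does not c-command the pronoun — Principle B does not apply; allowed.

Tariq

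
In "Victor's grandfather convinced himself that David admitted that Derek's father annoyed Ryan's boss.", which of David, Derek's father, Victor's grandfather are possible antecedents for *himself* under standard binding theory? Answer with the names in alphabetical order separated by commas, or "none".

Victor's grandfather

*himself* is a reflexive; Principle A requires it to be bound within its binding domain — the matrix clause.
— David: subject of the clause headed by 'admitted'; does not c-command the reflexive — cannot bind it (Principle A).
— Derek's father: subject of the clause headed by 'annoyed'; does not c-command the reflexive — cannot bind it (Principle A).
— Victor's grandfather: subject of the matrix clause; c-commands the reflexive within its binding domain — allowed (Principle A).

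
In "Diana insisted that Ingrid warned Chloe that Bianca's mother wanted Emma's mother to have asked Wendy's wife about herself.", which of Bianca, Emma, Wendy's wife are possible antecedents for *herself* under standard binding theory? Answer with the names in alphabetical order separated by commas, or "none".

*herself* is a reflexive; Principle A requires it to be bound within its binding domain — the clause headed by 'asked'.
— Bianca: possessor inside the subject DP of the clause headed by 'wanted'; does not c-command the reflexive — cannot bind it (Principle A).
— Emma: possessor inside the subject DP of the clause headed by 'asked'; does not c-command the reflexive — cannot bind it (Principle A).
— Wendy's wife: object of the clause headed by 'asked'; c-commands the reflexive within its binding domain — allowed (Principle A).

Wendy's wife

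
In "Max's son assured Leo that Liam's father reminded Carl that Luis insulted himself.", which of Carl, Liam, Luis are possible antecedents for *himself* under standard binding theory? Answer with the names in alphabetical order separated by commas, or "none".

*himself* is a reflexive; Principle A requires it to be bound within its binding domain — the clause headed by 'insulted'.
— Carl: object of the clause headed by 'reminded'; c-commands the reflexive but lies outside its binding domain — cannot bind it (Principle A).
— Liam: possessor inside the subject DP of the clause headed by 'reminded'; does not c-command the reflexive — cannot bind it (Principle A).
— Luis: subject of the clause headed by 'insulted'; c-commands the reflexive within its binding domain — allowed (Principle A).

Luis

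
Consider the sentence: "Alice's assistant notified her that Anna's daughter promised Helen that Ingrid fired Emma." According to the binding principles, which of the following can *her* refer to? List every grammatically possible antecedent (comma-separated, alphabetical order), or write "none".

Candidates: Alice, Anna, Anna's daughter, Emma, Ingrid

*her* is a pronoun; Principle B requires it to be free in its binding domain — the matrix clause.
— Alice: possessor inside the subject DP of the matrix clause; does not c-command the pronoun — Principle B does not apply; allowed.
— Anna: possessor inside the subject DP of the clause headed by 'promised'; is c-commanded by the pronoun; coreference would bind this R-expression — blocked (Principle C).
— Anna's daughter: subject of the clause headed by 'promised'; is c-commanded by the pronoun; coreference would bind this R-expression — blocked (Principle C).
— Emma: object of the clause headed by 'fired'; is c-commanded by the pronoun; coreference would bind this R-expression — blocked (Principle C).
— Ingrid: subject of the clause headed by 'fired'; is c-commanded by the pronoun; coreference would bind this R-expression — blocked (Principle C).

Alice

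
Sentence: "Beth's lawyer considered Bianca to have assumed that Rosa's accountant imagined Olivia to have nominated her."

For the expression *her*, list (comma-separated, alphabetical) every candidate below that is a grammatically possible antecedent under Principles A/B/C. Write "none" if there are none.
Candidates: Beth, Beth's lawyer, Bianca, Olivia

Beth, Beth's lawyer, Bianca

*her* is a pronoun; Principle B requires it to be free in its binding domain — the clause headed by 'nominated'.
— Beth: possessor inside the subject DP of the matrix clause; does not c-command the pronoun — Principle B does not apply; allowed.
— Beth's lawyer: subject of the matrix clause; c-commands the pronoun but lies outside its binding domain — allowed.
— Bianca: subject of the clause headed by 'assumed'; c-commands the pronoun but lies outside its binding domain — allowed.
— Olivia: subject of the clause headed by 'nominated'; c-commands the pronoun within its binding domain — blocked (Principle B).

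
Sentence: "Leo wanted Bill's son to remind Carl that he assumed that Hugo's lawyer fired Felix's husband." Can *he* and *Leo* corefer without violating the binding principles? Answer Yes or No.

*Leo* is an R-expression; Principle C requires it to be free (not bound by any c-commanding expression).
— he: subject of the clause headed by 'assumed'; the pronoun does not c-command the R-expression — coreference allowed.

Yes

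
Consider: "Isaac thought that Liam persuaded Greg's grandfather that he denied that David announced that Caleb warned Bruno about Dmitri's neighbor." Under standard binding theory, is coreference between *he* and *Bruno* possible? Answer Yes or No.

No

*Bruno* is an R-expression; Principle C requires it to be free (not bound by any c-commanding expression).
— he: subject of the clause headed by 'denied'; the pronoun c-commands the R-expression — coreference blocked (Principle C).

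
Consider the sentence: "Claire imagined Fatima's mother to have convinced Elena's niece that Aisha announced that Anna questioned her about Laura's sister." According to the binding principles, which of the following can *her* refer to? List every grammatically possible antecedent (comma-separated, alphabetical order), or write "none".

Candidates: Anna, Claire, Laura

Claire

*her* is a pronoun; Principle B requires it to be free in its binding domain — the clause headed by 'questioned'.
— Anna: subject of the clause headed by 'questioned'; c-commands the pronoun within its binding domain — blocked (Principle B).
— Claire: subject of the matrix clause; c-commands the pronoun but lies outside its binding domain — allowed.
— Laura: possessor inside the second object DP of the clause headed by 'questioned'; is c-commanded by the pronoun; coreference would bind this R-expression — blocked (Principle C).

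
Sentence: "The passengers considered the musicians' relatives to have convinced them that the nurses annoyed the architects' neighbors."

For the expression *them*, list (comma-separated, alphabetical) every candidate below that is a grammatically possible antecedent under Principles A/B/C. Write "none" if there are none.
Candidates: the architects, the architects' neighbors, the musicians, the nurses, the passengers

*them* is a pronoun; Principle B requires it to be free in its binding domain — the clause headed by 'convinced'.
— the architects: possessor inside the object DP of the clause headed by 'annoyed'; is c-commanded by the pronoun; coreference would bind this R-expression — blocked (Principle C).
— the architects' neighbors: object of the clause headed by 'annoyed'; is c-commanded by the pronoun; coreference would bind this R-expression — blocked (Principle C).
— the musicians: possessor inside the subject DP of the clause headed by 'convinced'; does not c-command the pronoun — Principle B does not apply; allowed.
— the nurses: subject of the clause headed by 'annoyed'; is c-commanded by the pronoun; coreference would bind this R-expression — blocked (Principle C).
— the passengers: subject of the matrix clause; c-commands the pronoun but lies outside its binding domain — allowed.

the musicians, the passengers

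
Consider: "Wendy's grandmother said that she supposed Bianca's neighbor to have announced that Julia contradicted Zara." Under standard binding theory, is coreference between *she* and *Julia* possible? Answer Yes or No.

*Julia* is an R-expression; Principle C requires it to be free (not bound by any c-commanding expression).
— she: subject of the clause headed by 'supposed'; the pronoun c-commands the R-expression — coreference blocked (Principle C).

No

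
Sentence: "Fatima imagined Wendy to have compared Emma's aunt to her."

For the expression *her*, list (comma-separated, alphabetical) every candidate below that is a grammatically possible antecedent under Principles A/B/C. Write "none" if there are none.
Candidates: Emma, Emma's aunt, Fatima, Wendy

*her* is a pronoun; Principle B requires it to be free in its binding domain — the clause headed by 'compared'.
— Emma: possessor inside the object DP of the clause headed by 'compared'; does not c-command the pronoun — Principle B does not apply; allowed.
— Emma's aunt: object of the clause headed by 'compared'; c-commands the pronoun within its binding domain — blocked (Principle B).
— Fatima: subject of the matrix clause; c-commands the pronoun but lies outside its binding domain — allowed.
— Wendy: subject of the clause headed by 'compared'; c-commands the pronoun within its binding domain — blocked (Principle B).

Emma, Fatima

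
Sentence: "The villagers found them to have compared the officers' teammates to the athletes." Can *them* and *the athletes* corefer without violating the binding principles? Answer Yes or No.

*the athletes* is an R-expression; Principle C requires it to be free (not bound by any c-commanding expression).
— them: subject of the clause headed by 'compared'; the pronoun c-commands the R-expression — coreference blocked (Principle C).

No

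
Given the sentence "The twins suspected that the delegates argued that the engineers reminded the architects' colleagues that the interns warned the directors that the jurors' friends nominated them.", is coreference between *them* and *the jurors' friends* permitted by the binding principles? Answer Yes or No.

No

*them* is a pronoun; Principle B requires it to be free in its binding domain — the clause headed by 'nominated'.
— the jurors' friends: subject of the clause headed by 'nominated'; c-commands the pronoun within its binding domain — blocked (Principle B).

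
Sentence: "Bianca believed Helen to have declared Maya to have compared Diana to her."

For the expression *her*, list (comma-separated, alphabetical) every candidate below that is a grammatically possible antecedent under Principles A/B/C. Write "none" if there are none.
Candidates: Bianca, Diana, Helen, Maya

*her* is a pronoun; Principle B requires it to be free in its binding domain — the clause headed by 'compared'.
— Bianca: subject of the matrix clause; c-commands the pronoun but lies outside its binding domain — allowed.
— Diana: object of the clause headed by 'compared'; c-commands the pronoun within its binding domain — blocked (Principle B).
— Helen: subject of the clause headed by 'declared'; c-commands the pronoun but lies outside its binding domain — allowed.
— Maya: subject of the clause headed by 'compared'; c-commands the pronoun within its binding domain — blocked (Principle B).

Bianca, Helen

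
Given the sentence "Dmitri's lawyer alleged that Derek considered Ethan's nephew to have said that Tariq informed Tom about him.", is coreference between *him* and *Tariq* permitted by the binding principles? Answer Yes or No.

No

*him* is a pronoun; Principle B requires it to be free in its binding domain — the clause headed by 'informed'.
— Tariq: subject of the clause headed by 'informed'; c-commands the pronoun within its binding domain — blocked (Principle B).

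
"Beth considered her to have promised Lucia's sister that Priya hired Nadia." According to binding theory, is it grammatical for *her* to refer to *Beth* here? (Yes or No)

No

*Beth* is an R-expression; Principle C requires it to be free (not bound by any c-commanding expression).
— her: subject of the clause headed by 'promised'; the R-expression locally c-commands the pronoun — coreference blocked (Principle B on the pronoun).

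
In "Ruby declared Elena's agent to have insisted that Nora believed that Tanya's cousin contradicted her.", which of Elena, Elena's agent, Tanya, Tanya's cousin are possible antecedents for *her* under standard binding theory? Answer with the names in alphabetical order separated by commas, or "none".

Elena, Elena's agent, Tanya

*her* is a pronoun; Principle B requires it to be free in its binding domain — the clause headed by 'contradicted'.
— Elena: possessor inside the subject DP of the clause headed by 'insisted'; does not c-command the pronoun — Principle B does not apply; allowed.
— Elena's agent: subject of the clause headed by 'insisted'; c-commands the pronoun but lies outside its binding domain — allowed.
— Tanya: possessor inside the subject DP of the clause headed by 'contradicted'; does not c-command the pronoun — Principle B does not apply; allowed.
— Tanya's cousin: subject of the clause headed by 'contradicted'; c-commands the pronoun within its binding domain — blocked (Principle B).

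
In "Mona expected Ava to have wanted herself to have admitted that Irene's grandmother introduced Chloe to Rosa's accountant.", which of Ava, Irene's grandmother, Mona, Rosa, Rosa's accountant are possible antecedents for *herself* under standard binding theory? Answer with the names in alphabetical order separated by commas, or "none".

*herself* is a reflexive; Principle A requires it to be bound within its binding domain — the clause headed by 'wanted'.
— Ava: subject of the clause headed by 'wanted'; c-commands the reflexive within its binding domain — allowed (Principle A).
— Irene's grandmother: subject of the clause headed by 'introduced'; does not c-command the reflexive — cannot bind it (Principle A).
— Mona: subject of the matrix clause; c-commands the reflexive but lies outside its binding domain — cannot bind it (Principle A).
— Rosa: possessor inside the second object DP of the clause headed by 'introduced'; does not c-command the reflexive — cannot bind it (Principle A).
— Rosa's accountant: second object of the clause headed by 'introduced'; does not c-command the reflexive — cannot bind it (Principle A).

Ava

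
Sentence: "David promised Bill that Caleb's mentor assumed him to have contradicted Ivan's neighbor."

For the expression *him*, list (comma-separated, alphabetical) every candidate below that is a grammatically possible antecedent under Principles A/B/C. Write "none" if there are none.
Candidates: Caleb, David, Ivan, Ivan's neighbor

Caleb, David

*him* is a pronoun; Principle B requires it to be free in its binding domain — the clause headed by 'assumed'.
— Caleb: possessor inside the subject DP of the clause headed by 'assumed'; does not c-command the pronoun — Principle B does not apply; allowed.
— David: subject of the matrix clause; c-commands the pronoun but lies outside its binding domain — allowed.
— Ivan: possessor inside the object DP of the clause headed by 'contradicted'; is c-commanded by the pronoun; coreference would bind this R-expression — blocked (Principle C).
— Ivan's neighbor: object of the clause headed by 'contradicted'; is c-commanded by the pronoun; coreference would bind this R-expression — blocked (Principle C).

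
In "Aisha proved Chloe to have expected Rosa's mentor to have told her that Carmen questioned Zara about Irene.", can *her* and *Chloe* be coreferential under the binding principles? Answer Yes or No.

Yes

*Chloe* is an R-expression; Principle C requires it to be free (not bound by any c-commanding expression).
— her: object of the clause headed by 'told'; the pronoun does not c-command the R-expression — coreference allowed.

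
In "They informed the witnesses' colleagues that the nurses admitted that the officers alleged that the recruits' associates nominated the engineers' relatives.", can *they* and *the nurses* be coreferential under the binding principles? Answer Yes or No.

*the nurses* is an R-expression; Principle C requires it to be free (not bound by any c-commanding expression).
— they: subject of the matrix clause; the pronoun c-commands the R-expression — coreference blocked (Principle C).

No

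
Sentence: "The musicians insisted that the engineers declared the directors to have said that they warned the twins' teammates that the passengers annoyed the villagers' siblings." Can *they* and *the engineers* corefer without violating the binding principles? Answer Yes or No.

Yes

*the engineers* is an R-expression; Principle C requires it to be free (not bound by any c-commanding expression).
— they: subject of the clause headed by 'warned'; the pronoun does not c-command the R-expression — coreference allowed.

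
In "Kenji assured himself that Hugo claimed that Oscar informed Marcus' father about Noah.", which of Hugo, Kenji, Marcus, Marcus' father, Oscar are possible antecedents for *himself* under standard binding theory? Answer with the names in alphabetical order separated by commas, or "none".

Kenji

*himself* is a reflexive; Principle A requires it to be bound within its binding domain — the matrix clause.
— Hugo: subject of the clause headed by 'claimed'; does not c-command the reflexive — cannot bind it (Principle A).
— Kenji: subject of the matrix clause; c-commands the reflexive within its binding domain — allowed (Principle A).
— Marcus: possessor inside the object DP of the clause headed by 'informed'; does not c-command the reflexive — cannot bind it (Principle A).
— Marcus' father: object of the clause headed by 'informed'; does not c-command the reflexive — cannot bind it (Principle A).
— Oscar: subject of the clause headed by 'informed'; does not c-command the reflexive — cannot bind it (Principle A).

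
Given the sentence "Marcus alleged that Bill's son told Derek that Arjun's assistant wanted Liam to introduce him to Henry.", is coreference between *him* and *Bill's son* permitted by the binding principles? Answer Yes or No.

*him* is a pronoun; Principle B requires it to be free in its binding domain — the clause headed by 'introduce'.
— Bill's son: subject of the clause headed by 'told'; c-commands the pronoun but lies outside its binding domain — allowed.

Yes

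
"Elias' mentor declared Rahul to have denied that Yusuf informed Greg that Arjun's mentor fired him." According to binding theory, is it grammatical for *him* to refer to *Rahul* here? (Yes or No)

Yes

*Rahul* is an R-expression; Principle C requires it to be free (not bound by any c-commanding expression).
— him: object of the clause headed by 'fired'; the pronoun does not c-command the R-expression — coreference allowed.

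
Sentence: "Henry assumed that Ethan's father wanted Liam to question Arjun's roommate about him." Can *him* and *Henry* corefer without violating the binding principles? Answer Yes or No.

Yes

*Henry* is an R-expression; Principle C requires it to be free (not bound by any c-commanding expression).
— him: second object of the clause headed by 'question'; the pronoun does not c-command the R-expression — coreference allowed.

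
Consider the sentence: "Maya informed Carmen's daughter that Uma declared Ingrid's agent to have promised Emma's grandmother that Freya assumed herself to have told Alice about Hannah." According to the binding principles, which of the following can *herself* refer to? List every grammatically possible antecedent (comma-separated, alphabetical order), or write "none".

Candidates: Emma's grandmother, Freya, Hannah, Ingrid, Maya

Freya

*herself* is a reflexive; Principle A requires it to be bound within its binding domain — the clause headed by 'assumed'.
— Emma's grandmother: object of the clause headed by 'promised'; c-commands the reflexive but lies outside its binding domain — cannot bind it (Principle A).
— Freya: subject of the clause headed by 'assumed'; c-commands the reflexive within its binding domain — allowed (Principle A).
— Hannah: second object of the clause headed by 'told'; does not c-command the reflexive — cannot bind it (Principle A).
— Ingrid: possessor inside the subject DP of the clause headed by 'promised'; does not c-command the reflexive — cannot bind it (Principle A).
— Maya: subject of the matrix clause; c-commands the reflexive but lies outside its binding domain — cannot bind it (Principle A).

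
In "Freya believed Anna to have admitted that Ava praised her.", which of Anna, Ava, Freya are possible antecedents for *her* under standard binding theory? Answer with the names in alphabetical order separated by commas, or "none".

*her* is a pronoun; Principle B requires it to be free in its binding domain — the clause headed by 'praised'.
— Anna: subject of the clause headed by 'admitted'; c-commands the pronoun but lies outside its binding domain — allowed.
— Ava: subject of the clause headed by 'praised'; c-commands the pronoun within its binding domain — blocked (Principle B).
— Freya: subject of the matrix clause; c-commands the pronoun but lies outside its binding domain — allowed.

Anna, Freya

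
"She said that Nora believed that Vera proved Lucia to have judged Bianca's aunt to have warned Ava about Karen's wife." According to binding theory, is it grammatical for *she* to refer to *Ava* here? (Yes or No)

*Ava* is an R-expression; Principle C requires it to be free (not bound by any c-commanding expression).
— she: subject of the matrix clause; the pronoun c-commands the R-expression — coreference blocked (Principle C).

No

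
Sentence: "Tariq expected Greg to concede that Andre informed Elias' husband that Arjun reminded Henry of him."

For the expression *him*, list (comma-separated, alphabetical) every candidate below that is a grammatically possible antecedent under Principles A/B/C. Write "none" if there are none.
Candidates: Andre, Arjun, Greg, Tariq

Andre, Greg, Tariq

*him* is a pronoun; Principle B requires it to be free in its binding domain — the clause headed by 'reminded'.
— Andre: subject of the clause headed by 'informed'; c-commands the pronoun but lies outside its binding domain — allowed.
— Arjun: subject of the clause headed by 'reminded'; c-commands the pronoun within its binding domain — blocked (Principle B).
— Greg: subject of the clause headed by 'concede'; c-commands the pronoun but lies outside its binding domain — allowed.
— Tariq: subject of the matrix clause; c-commands the pronoun but lies outside its binding domain — allowed.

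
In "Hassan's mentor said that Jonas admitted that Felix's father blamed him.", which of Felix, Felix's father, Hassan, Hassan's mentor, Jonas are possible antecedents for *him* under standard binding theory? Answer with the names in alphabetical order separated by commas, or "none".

*him* is a pronoun; Principle B requires it to be free in its binding domain — the clause headed by 'blamed'.
— Felix: possessor inside the subject DP of the clause headed by 'blamed'; does not c-command the pronoun — Principle B does not apply; allowed.
— Felix's father: subject of the clause headed by 'blamed'; c-commands the pronoun within its binding domain — blocked (Principle B).
— Hassan: possessor inside the subject DP of the matrix clause; does not c-command the pronoun — Principle B does not apply; allowed.
— Hassan's mentor: subject of the matrix clause; c-commands the pronoun but lies outside its binding domain — allowed.
— Jonas: subject of the clause headed by 'admitted'; c-commands the pronoun but lies outside its binding domain — allowed.

Felix, Hassan, Hassan's mentor, Jonas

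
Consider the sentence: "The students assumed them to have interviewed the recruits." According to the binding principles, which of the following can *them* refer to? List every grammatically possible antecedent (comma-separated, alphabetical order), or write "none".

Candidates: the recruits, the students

*them* is a pronoun; Principle B requires it to be free in its binding domain — the matrix clause.
— the recruits: object of the clause headed by 'interviewed'; is c-commanded by the pronoun; coreference would bind this R-expression — blocked (Principle C).
— the students: subject of the matrix clause; c-commands the pronoun within its binding domain — blocked (Principle B).

none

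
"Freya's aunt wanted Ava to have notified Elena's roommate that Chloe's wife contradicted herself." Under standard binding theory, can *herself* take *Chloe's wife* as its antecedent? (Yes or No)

*herself* is a reflexive; Principle A requires it to be bound within its binding domain — the clause headed by 'contradicted'.
— Chloe's wife: subject of the clause headed by 'contradicted'; c-commands the reflexive within its binding domain — allowed (Principle A).

Yes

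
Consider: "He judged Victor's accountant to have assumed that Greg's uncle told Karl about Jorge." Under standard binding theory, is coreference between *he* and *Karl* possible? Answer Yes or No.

*Karl* is an R-expression; Principle C requires it to be free (not bound by any c-commanding expression).
— he: subject of the matrix clause; the pronoun c-commands the R-expression — coreference blocked (Principle C).

No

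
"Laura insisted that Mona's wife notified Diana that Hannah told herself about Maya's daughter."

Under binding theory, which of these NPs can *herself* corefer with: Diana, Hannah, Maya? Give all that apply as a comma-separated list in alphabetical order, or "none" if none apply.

*herself* is a reflexive; Principle A requires it to be bound within its binding domain — the clause headed by 'told'.
— Diana: object of the clause headed by 'notified'; c-commands the reflexive but lies outside its binding domain — cannot bind it (Principle A).
— Hannah: subject of the clause headed by 'told'; c-commands the reflexive within its binding domain — allowed (Principle A).
— Maya: possessor inside the second object DP of the clause headed by 'told'; does not c-command the reflexive — cannot bind it (Principle A).

Hannah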